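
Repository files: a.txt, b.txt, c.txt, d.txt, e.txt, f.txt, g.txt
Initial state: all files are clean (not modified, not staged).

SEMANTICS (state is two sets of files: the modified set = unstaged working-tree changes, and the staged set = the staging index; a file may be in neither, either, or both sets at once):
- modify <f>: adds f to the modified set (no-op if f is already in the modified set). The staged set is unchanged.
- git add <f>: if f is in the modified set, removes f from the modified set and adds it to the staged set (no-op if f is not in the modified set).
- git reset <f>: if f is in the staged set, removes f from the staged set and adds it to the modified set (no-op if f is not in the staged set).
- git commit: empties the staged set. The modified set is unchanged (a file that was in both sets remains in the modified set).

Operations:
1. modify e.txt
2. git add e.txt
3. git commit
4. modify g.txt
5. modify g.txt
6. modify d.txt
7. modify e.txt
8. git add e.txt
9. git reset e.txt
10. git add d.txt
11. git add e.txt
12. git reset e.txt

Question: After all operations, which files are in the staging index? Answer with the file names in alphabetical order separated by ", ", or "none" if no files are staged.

After op 1 (modify e.txt): modified={e.txt} staged={none}
After op 2 (git add e.txt): modified={none} staged={e.txt}
After op 3 (git commit): modified={none} staged={none}
After op 4 (modify g.txt): modified={g.txt} staged={none}
After op 5 (modify g.txt): modified={g.txt} staged={none}
After op 6 (modify d.txt): modified={d.txt, g.txt} staged={none}
After op 7 (modify e.txt): modified={d.txt, e.txt, g.txt} staged={none}
After op 8 (git add e.txt): modified={d.txt, g.txt} staged={e.txt}
After op 9 (git reset e.txt): modified={d.txt, e.txt, g.txt} staged={none}
After op 10 (git add d.txt): modified={e.txt, g.txt} staged={d.txt}
After op 11 (git add e.txt): modified={g.txt} staged={d.txt, e.txt}
After op 12 (git reset e.txt): modified={e.txt, g.txt} staged={d.txt}

Answer: d.txt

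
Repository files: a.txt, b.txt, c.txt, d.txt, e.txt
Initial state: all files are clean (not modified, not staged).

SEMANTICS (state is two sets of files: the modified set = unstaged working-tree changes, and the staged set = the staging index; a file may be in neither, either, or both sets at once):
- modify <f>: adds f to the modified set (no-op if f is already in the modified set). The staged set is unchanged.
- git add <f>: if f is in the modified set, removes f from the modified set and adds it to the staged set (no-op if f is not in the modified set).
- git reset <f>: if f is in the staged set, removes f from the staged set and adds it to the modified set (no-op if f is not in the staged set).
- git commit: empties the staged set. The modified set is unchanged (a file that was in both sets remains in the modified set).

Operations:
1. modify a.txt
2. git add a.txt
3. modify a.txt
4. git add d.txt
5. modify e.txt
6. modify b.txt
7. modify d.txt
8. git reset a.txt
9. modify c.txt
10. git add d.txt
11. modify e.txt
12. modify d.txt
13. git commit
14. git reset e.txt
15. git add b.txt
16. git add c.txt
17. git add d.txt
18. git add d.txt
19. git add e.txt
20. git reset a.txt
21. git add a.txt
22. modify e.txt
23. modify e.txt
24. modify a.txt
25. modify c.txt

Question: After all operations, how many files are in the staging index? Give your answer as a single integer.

Answer: 5

Derivation:
After op 1 (modify a.txt): modified={a.txt} staged={none}
After op 2 (git add a.txt): modified={none} staged={a.txt}
After op 3 (modify a.txt): modified={a.txt} staged={a.txt}
After op 4 (git add d.txt): modified={a.txt} staged={a.txt}
After op 5 (modify e.txt): modified={a.txt, e.txt} staged={a.txt}
After op 6 (modify b.txt): modified={a.txt, b.txt, e.txt} staged={a.txt}
After op 7 (modify d.txt): modified={a.txt, b.txt, d.txt, e.txt} staged={a.txt}
After op 8 (git reset a.txt): modified={a.txt, b.txt, d.txt, e.txt} staged={none}
After op 9 (modify c.txt): modified={a.txt, b.txt, c.txt, d.txt, e.txt} staged={none}
After op 10 (git add d.txt): modified={a.txt, b.txt, c.txt, e.txt} staged={d.txt}
After op 11 (modify e.txt): modified={a.txt, b.txt, c.txt, e.txt} staged={d.txt}
After op 12 (modify d.txt): modified={a.txt, b.txt, c.txt, d.txt, e.txt} staged={d.txt}
After op 13 (git commit): modified={a.txt, b.txt, c.txt, d.txt, e.txt} staged={none}
After op 14 (git reset e.txt): modified={a.txt, b.txt, c.txt, d.txt, e.txt} staged={none}
After op 15 (git add b.txt): modified={a.txt, c.txt, d.txt, e.txt} staged={b.txt}
After op 16 (git add c.txt): modified={a.txt, d.txt, e.txt} staged={b.txt, c.txt}
After op 17 (git add d.txt): modified={a.txt, e.txt} staged={b.txt, c.txt, d.txt}
After op 18 (git add d.txt): modified={a.txt, e.txt} staged={b.txt, c.txt, d.txt}
After op 19 (git add e.txt): modified={a.txt} staged={b.txt, c.txt, d.txt, e.txt}
After op 20 (git reset a.txt): modified={a.txt} staged={b.txt, c.txt, d.txt, e.txt}
After op 21 (git add a.txt): modified={none} staged={a.txt, b.txt, c.txt, d.txt, e.txt}
After op 22 (modify e.txt): modified={e.txt} staged={a.txt, b.txt, c.txt, d.txt, e.txt}
After op 23 (modify e.txt): modified={e.txt} staged={a.txt, b.txt, c.txt, d.txt, e.txt}
After op 24 (modify a.txt): modified={a.txt, e.txt} staged={a.txt, b.txt, c.txt, d.txt, e.txt}
After op 25 (modify c.txt): modified={a.txt, c.txt, e.txt} staged={a.txt, b.txt, c.txt, d.txt, e.txt}
Final staged set: {a.txt, b.txt, c.txt, d.txt, e.txt} -> count=5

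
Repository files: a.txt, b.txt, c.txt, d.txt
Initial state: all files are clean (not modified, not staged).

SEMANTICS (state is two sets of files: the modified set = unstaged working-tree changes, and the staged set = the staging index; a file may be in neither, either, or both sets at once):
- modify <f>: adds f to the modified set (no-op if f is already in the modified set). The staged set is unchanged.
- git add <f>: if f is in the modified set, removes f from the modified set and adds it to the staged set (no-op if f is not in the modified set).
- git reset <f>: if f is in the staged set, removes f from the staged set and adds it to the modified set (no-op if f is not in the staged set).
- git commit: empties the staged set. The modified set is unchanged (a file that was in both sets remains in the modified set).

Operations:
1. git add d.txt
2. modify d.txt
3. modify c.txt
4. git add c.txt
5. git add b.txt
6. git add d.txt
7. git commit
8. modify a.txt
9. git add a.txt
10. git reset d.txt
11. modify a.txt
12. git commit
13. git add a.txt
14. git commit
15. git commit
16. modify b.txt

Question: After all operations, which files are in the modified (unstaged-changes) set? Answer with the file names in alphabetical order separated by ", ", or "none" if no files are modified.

After op 1 (git add d.txt): modified={none} staged={none}
After op 2 (modify d.txt): modified={d.txt} staged={none}
After op 3 (modify c.txt): modified={c.txt, d.txt} staged={none}
After op 4 (git add c.txt): modified={d.txt} staged={c.txt}
After op 5 (git add b.txt): modified={d.txt} staged={c.txt}
After op 6 (git add d.txt): modified={none} staged={c.txt, d.txt}
After op 7 (git commit): modified={none} staged={none}
After op 8 (modify a.txt): modified={a.txt} staged={none}
After op 9 (git add a.txt): modified={none} staged={a.txt}
After op 10 (git reset d.txt): modified={none} staged={a.txt}
After op 11 (modify a.txt): modified={a.txt} staged={a.txt}
After op 12 (git commit): modified={a.txt} staged={none}
After op 13 (git add a.txt): modified={none} staged={a.txt}
After op 14 (git commit): modified={none} staged={none}
After op 15 (git commit): modified={none} staged={none}
After op 16 (modify b.txt): modified={b.txt} staged={none}

Answer: b.txt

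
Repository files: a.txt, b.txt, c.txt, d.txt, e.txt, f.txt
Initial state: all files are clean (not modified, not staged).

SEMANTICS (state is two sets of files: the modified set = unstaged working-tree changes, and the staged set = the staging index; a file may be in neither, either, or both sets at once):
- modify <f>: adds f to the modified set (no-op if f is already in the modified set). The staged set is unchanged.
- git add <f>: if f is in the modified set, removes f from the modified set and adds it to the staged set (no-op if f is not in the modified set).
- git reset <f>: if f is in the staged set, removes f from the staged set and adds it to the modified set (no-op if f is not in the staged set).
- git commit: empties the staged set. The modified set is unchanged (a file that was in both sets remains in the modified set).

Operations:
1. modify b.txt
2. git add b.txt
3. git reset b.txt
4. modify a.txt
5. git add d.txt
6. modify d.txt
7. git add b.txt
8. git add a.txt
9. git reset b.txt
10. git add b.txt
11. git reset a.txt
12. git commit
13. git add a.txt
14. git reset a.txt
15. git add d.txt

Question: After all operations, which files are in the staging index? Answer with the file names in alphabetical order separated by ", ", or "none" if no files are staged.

Answer: d.txt

Derivation:
After op 1 (modify b.txt): modified={b.txt} staged={none}
After op 2 (git add b.txt): modified={none} staged={b.txt}
After op 3 (git reset b.txt): modified={b.txt} staged={none}
After op 4 (modify a.txt): modified={a.txt, b.txt} staged={none}
After op 5 (git add d.txt): modified={a.txt, b.txt} staged={none}
After op 6 (modify d.txt): modified={a.txt, b.txt, d.txt} staged={none}
After op 7 (git add b.txt): modified={a.txt, d.txt} staged={b.txt}
After op 8 (git add a.txt): modified={d.txt} staged={a.txt, b.txt}
After op 9 (git reset b.txt): modified={b.txt, d.txt} staged={a.txt}
After op 10 (git add b.txt): modified={d.txt} staged={a.txt, b.txt}
After op 11 (git reset a.txt): modified={a.txt, d.txt} staged={b.txt}
After op 12 (git commit): modified={a.txt, d.txt} staged={none}
After op 13 (git add a.txt): modified={d.txt} staged={a.txt}
After op 14 (git reset a.txt): modified={a.txt, d.txt} staged={none}
After op 15 (git add d.txt): modified={a.txt} staged={d.txt}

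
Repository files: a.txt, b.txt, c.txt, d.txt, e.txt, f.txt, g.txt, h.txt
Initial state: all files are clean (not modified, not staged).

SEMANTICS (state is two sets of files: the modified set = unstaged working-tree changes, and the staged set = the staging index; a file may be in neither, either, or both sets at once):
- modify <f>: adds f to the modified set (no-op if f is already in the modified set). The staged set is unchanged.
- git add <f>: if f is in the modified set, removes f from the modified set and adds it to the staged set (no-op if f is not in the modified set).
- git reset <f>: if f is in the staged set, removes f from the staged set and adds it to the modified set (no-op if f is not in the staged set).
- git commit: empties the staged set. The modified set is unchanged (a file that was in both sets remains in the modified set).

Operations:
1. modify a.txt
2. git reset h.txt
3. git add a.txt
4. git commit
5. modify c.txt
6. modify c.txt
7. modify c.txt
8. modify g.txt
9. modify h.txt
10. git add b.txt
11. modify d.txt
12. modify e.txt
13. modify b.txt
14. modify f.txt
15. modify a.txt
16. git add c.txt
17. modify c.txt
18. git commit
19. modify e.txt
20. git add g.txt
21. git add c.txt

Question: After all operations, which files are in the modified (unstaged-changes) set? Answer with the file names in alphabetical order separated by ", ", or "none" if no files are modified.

Answer: a.txt, b.txt, d.txt, e.txt, f.txt, h.txt

Derivation:
After op 1 (modify a.txt): modified={a.txt} staged={none}
After op 2 (git reset h.txt): modified={a.txt} staged={none}
After op 3 (git add a.txt): modified={none} staged={a.txt}
After op 4 (git commit): modified={none} staged={none}
After op 5 (modify c.txt): modified={c.txt} staged={none}
After op 6 (modify c.txt): modified={c.txt} staged={none}
After op 7 (modify c.txt): modified={c.txt} staged={none}
After op 8 (modify g.txt): modified={c.txt, g.txt} staged={none}
After op 9 (modify h.txt): modified={c.txt, g.txt, h.txt} staged={none}
After op 10 (git add b.txt): modified={c.txt, g.txt, h.txt} staged={none}
After op 11 (modify d.txt): modified={c.txt, d.txt, g.txt, h.txt} staged={none}
After op 12 (modify e.txt): modified={c.txt, d.txt, e.txt, g.txt, h.txt} staged={none}
After op 13 (modify b.txt): modified={b.txt, c.txt, d.txt, e.txt, g.txt, h.txt} staged={none}
After op 14 (modify f.txt): modified={b.txt, c.txt, d.txt, e.txt, f.txt, g.txt, h.txt} staged={none}
After op 15 (modify a.txt): modified={a.txt, b.txt, c.txt, d.txt, e.txt, f.txt, g.txt, h.txt} staged={none}
After op 16 (git add c.txt): modified={a.txt, b.txt, d.txt, e.txt, f.txt, g.txt, h.txt} staged={c.txt}
After op 17 (modify c.txt): modified={a.txt, b.txt, c.txt, d.txt, e.txt, f.txt, g.txt, h.txt} staged={c.txt}
After op 18 (git commit): modified={a.txt, b.txt, c.txt, d.txt, e.txt, f.txt, g.txt, h.txt} staged={none}
After op 19 (modify e.txt): modified={a.txt, b.txt, c.txt, d.txt, e.txt, f.txt, g.txt, h.txt} staged={none}
After op 20 (git add g.txt): modified={a.txt, b.txt, c.txt, d.txt, e.txt, f.txt, h.txt} staged={g.txt}
After op 21 (git add c.txt): modified={a.txt, b.txt, d.txt, e.txt, f.txt, h.txt} staged={c.txt, g.txt}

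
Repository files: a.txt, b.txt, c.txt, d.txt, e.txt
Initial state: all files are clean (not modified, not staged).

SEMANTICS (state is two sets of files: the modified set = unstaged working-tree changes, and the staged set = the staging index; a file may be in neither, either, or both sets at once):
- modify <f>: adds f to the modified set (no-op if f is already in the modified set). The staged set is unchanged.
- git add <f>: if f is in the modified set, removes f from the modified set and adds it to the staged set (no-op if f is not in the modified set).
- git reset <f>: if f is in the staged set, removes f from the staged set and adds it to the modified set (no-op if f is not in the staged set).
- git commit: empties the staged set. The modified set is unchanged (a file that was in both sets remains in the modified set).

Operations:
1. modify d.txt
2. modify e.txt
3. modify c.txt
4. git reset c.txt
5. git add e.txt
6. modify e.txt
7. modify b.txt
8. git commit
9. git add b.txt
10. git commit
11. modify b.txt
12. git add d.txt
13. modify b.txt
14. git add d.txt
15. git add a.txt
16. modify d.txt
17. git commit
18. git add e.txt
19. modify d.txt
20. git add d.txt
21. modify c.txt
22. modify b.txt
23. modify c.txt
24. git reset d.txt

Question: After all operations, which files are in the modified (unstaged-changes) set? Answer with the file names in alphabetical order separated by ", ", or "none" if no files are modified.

Answer: b.txt, c.txt, d.txt

Derivation:
After op 1 (modify d.txt): modified={d.txt} staged={none}
After op 2 (modify e.txt): modified={d.txt, e.txt} staged={none}
After op 3 (modify c.txt): modified={c.txt, d.txt, e.txt} staged={none}
After op 4 (git reset c.txt): modified={c.txt, d.txt, e.txt} staged={none}
After op 5 (git add e.txt): modified={c.txt, d.txt} staged={e.txt}
After op 6 (modify e.txt): modified={c.txt, d.txt, e.txt} staged={e.txt}
After op 7 (modify b.txt): modified={b.txt, c.txt, d.txt, e.txt} staged={e.txt}
After op 8 (git commit): modified={b.txt, c.txt, d.txt, e.txt} staged={none}
After op 9 (git add b.txt): modified={c.txt, d.txt, e.txt} staged={b.txt}
After op 10 (git commit): modified={c.txt, d.txt, e.txt} staged={none}
After op 11 (modify b.txt): modified={b.txt, c.txt, d.txt, e.txt} staged={none}
After op 12 (git add d.txt): modified={b.txt, c.txt, e.txt} staged={d.txt}
After op 13 (modify b.txt): modified={b.txt, c.txt, e.txt} staged={d.txt}
After op 14 (git add d.txt): modified={b.txt, c.txt, e.txt} staged={d.txt}
After op 15 (git add a.txt): modified={b.txt, c.txt, e.txt} staged={d.txt}
After op 16 (modify d.txt): modified={b.txt, c.txt, d.txt, e.txt} staged={d.txt}
After op 17 (git commit): modified={b.txt, c.txt, d.txt, e.txt} staged={none}
After op 18 (git add e.txt): modified={b.txt, c.txt, d.txt} staged={e.txt}
After op 19 (modify d.txt): modified={b.txt, c.txt, d.txt} staged={e.txt}
After op 20 (git add d.txt): modified={b.txt, c.txt} staged={d.txt, e.txt}
After op 21 (modify c.txt): modified={b.txt, c.txt} staged={d.txt, e.txt}
After op 22 (modify b.txt): modified={b.txt, c.txt} staged={d.txt, e.txt}
After op 23 (modify c.txt): modified={b.txt, c.txt} staged={d.txt, e.txt}
After op 24 (git reset d.txt): modified={b.txt, c.txt, d.txt} staged={e.txt}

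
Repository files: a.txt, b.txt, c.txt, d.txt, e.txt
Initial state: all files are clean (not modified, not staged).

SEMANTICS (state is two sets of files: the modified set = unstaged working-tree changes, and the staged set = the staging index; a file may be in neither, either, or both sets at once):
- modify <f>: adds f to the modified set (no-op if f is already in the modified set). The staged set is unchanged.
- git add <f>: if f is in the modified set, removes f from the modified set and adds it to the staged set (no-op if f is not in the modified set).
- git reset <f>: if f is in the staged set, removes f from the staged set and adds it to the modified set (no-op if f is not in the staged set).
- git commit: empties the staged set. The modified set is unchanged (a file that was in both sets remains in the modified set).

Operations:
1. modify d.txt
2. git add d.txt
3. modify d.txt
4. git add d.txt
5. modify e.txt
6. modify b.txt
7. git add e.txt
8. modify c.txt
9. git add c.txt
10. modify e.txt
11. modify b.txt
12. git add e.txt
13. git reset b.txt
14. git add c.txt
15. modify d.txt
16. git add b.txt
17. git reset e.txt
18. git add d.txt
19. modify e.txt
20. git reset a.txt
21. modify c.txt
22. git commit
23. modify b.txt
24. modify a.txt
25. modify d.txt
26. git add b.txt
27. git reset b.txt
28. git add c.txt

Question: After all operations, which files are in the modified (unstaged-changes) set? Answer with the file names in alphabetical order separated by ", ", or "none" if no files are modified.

Answer: a.txt, b.txt, d.txt, e.txt

Derivation:
After op 1 (modify d.txt): modified={d.txt} staged={none}
After op 2 (git add d.txt): modified={none} staged={d.txt}
After op 3 (modify d.txt): modified={d.txt} staged={d.txt}
After op 4 (git add d.txt): modified={none} staged={d.txt}
After op 5 (modify e.txt): modified={e.txt} staged={d.txt}
After op 6 (modify b.txt): modified={b.txt, e.txt} staged={d.txt}
After op 7 (git add e.txt): modified={b.txt} staged={d.txt, e.txt}
After op 8 (modify c.txt): modified={b.txt, c.txt} staged={d.txt, e.txt}
After op 9 (git add c.txt): modified={b.txt} staged={c.txt, d.txt, e.txt}
After op 10 (modify e.txt): modified={b.txt, e.txt} staged={c.txt, d.txt, e.txt}
After op 11 (modify b.txt): modified={b.txt, e.txt} staged={c.txt, d.txt, e.txt}
After op 12 (git add e.txt): modified={b.txt} staged={c.txt, d.txt, e.txt}
After op 13 (git reset b.txt): modified={b.txt} staged={c.txt, d.txt, e.txt}
After op 14 (git add c.txt): modified={b.txt} staged={c.txt, d.txt, e.txt}
After op 15 (modify d.txt): modified={b.txt, d.txt} staged={c.txt, d.txt, e.txt}
After op 16 (git add b.txt): modified={d.txt} staged={b.txt, c.txt, d.txt, e.txt}
After op 17 (git reset e.txt): modified={d.txt, e.txt} staged={b.txt, c.txt, d.txt}
After op 18 (git add d.txt): modified={e.txt} staged={b.txt, c.txt, d.txt}
After op 19 (modify e.txt): modified={e.txt} staged={b.txt, c.txt, d.txt}
After op 20 (git reset a.txt): modified={e.txt} staged={b.txt, c.txt, d.txt}
After op 21 (modify c.txt): modified={c.txt, e.txt} staged={b.txt, c.txt, d.txt}
After op 22 (git commit): modified={c.txt, e.txt} staged={none}
After op 23 (modify b.txt): modified={b.txt, c.txt, e.txt} staged={none}
After op 24 (modify a.txt): modified={a.txt, b.txt, c.txt, e.txt} staged={none}
After op 25 (modify d.txt): modified={a.txt, b.txt, c.txt, d.txt, e.txt} staged={none}
After op 26 (git add b.txt): modified={a.txt, c.txt, d.txt, e.txt} staged={b.txt}
After op 27 (git reset b.txt): modified={a.txt, b.txt, c.txt, d.txt, e.txt} staged={none}
After op 28 (git add c.txt): modified={a.txt, b.txt, d.txt, e.txt} staged={c.txt}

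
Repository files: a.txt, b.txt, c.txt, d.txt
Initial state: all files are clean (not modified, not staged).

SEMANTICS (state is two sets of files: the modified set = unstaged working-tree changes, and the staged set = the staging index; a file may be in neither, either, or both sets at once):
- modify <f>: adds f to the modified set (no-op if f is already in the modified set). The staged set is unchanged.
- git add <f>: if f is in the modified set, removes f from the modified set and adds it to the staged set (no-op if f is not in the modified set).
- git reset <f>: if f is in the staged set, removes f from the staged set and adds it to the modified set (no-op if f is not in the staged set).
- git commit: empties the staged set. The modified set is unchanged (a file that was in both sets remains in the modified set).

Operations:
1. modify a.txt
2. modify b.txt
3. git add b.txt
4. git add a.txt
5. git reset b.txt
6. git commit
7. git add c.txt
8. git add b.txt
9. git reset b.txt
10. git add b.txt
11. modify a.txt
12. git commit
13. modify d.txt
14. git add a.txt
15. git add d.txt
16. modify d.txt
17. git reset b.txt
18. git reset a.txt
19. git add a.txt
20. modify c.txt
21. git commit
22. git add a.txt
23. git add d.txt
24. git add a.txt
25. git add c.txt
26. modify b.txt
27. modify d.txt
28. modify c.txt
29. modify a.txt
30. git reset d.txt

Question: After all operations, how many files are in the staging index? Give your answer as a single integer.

Answer: 1

Derivation:
After op 1 (modify a.txt): modified={a.txt} staged={none}
After op 2 (modify b.txt): modified={a.txt, b.txt} staged={none}
After op 3 (git add b.txt): modified={a.txt} staged={b.txt}
After op 4 (git add a.txt): modified={none} staged={a.txt, b.txt}
After op 5 (git reset b.txt): modified={b.txt} staged={a.txt}
After op 6 (git commit): modified={b.txt} staged={none}
After op 7 (git add c.txt): modified={b.txt} staged={none}
After op 8 (git add b.txt): modified={none} staged={b.txt}
After op 9 (git reset b.txt): modified={b.txt} staged={none}
After op 10 (git add b.txt): modified={none} staged={b.txt}
After op 11 (modify a.txt): modified={a.txt} staged={b.txt}
After op 12 (git commit): modified={a.txt} staged={none}
After op 13 (modify d.txt): modified={a.txt, d.txt} staged={none}
After op 14 (git add a.txt): modified={d.txt} staged={a.txt}
After op 15 (git add d.txt): modified={none} staged={a.txt, d.txt}
After op 16 (modify d.txt): modified={d.txt} staged={a.txt, d.txt}
After op 17 (git reset b.txt): modified={d.txt} staged={a.txt, d.txt}
After op 18 (git reset a.txt): modified={a.txt, d.txt} staged={d.txt}
After op 19 (git add a.txt): modified={d.txt} staged={a.txt, d.txt}
After op 20 (modify c.txt): modified={c.txt, d.txt} staged={a.txt, d.txt}
After op 21 (git commit): modified={c.txt, d.txt} staged={none}
After op 22 (git add a.txt): modified={c.txt, d.txt} staged={none}
After op 23 (git add d.txt): modified={c.txt} staged={d.txt}
After op 24 (git add a.txt): modified={c.txt} staged={d.txt}
After op 25 (git add c.txt): modified={none} staged={c.txt, d.txt}
After op 26 (modify b.txt): modified={b.txt} staged={c.txt, d.txt}
After op 27 (modify d.txt): modified={b.txt, d.txt} staged={c.txt, d.txt}
After op 28 (modify c.txt): modified={b.txt, c.txt, d.txt} staged={c.txt, d.txt}
After op 29 (modify a.txt): modified={a.txt, b.txt, c.txt, d.txt} staged={c.txt, d.txt}
After op 30 (git reset d.txt): modified={a.txt, b.txt, c.txt, d.txt} staged={c.txt}
Final staged set: {c.txt} -> count=1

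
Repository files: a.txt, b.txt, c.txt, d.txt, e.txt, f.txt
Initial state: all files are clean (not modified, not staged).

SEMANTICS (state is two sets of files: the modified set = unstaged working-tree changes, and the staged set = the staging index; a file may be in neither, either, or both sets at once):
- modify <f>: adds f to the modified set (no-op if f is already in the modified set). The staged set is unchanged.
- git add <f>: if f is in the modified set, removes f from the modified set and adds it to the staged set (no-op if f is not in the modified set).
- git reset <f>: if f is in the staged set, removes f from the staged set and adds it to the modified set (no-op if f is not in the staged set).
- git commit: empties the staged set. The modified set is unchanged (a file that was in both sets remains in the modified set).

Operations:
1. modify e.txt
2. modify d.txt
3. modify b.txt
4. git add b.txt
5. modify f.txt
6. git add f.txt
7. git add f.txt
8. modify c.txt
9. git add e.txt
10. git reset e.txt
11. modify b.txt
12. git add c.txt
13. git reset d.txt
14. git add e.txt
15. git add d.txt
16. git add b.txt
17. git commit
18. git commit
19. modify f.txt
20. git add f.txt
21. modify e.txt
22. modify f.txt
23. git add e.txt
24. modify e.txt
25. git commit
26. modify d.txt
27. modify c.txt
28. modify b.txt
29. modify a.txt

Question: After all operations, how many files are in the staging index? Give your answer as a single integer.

After op 1 (modify e.txt): modified={e.txt} staged={none}
After op 2 (modify d.txt): modified={d.txt, e.txt} staged={none}
After op 3 (modify b.txt): modified={b.txt, d.txt, e.txt} staged={none}
After op 4 (git add b.txt): modified={d.txt, e.txt} staged={b.txt}
After op 5 (modify f.txt): modified={d.txt, e.txt, f.txt} staged={b.txt}
After op 6 (git add f.txt): modified={d.txt, e.txt} staged={b.txt, f.txt}
After op 7 (git add f.txt): modified={d.txt, e.txt} staged={b.txt, f.txt}
After op 8 (modify c.txt): modified={c.txt, d.txt, e.txt} staged={b.txt, f.txt}
After op 9 (git add e.txt): modified={c.txt, d.txt} staged={b.txt, e.txt, f.txt}
After op 10 (git reset e.txt): modified={c.txt, d.txt, e.txt} staged={b.txt, f.txt}
After op 11 (modify b.txt): modified={b.txt, c.txt, d.txt, e.txt} staged={b.txt, f.txt}
After op 12 (git add c.txt): modified={b.txt, d.txt, e.txt} staged={b.txt, c.txt, f.txt}
After op 13 (git reset d.txt): modified={b.txt, d.txt, e.txt} staged={b.txt, c.txt, f.txt}
After op 14 (git add e.txt): modified={b.txt, d.txt} staged={b.txt, c.txt, e.txt, f.txt}
After op 15 (git add d.txt): modified={b.txt} staged={b.txt, c.txt, d.txt, e.txt, f.txt}
After op 16 (git add b.txt): modified={none} staged={b.txt, c.txt, d.txt, e.txt, f.txt}
After op 17 (git commit): modified={none} staged={none}
After op 18 (git commit): modified={none} staged={none}
After op 19 (modify f.txt): modified={f.txt} staged={none}
After op 20 (git add f.txt): modified={none} staged={f.txt}
After op 21 (modify e.txt): modified={e.txt} staged={f.txt}
After op 22 (modify f.txt): modified={e.txt, f.txt} staged={f.txt}
After op 23 (git add e.txt): modified={f.txt} staged={e.txt, f.txt}
After op 24 (modify e.txt): modified={e.txt, f.txt} staged={e.txt, f.txt}
After op 25 (git commit): modified={e.txt, f.txt} staged={none}
After op 26 (modify d.txt): modified={d.txt, e.txt, f.txt} staged={none}
After op 27 (modify c.txt): modified={c.txt, d.txt, e.txt, f.txt} staged={none}
After op 28 (modify b.txt): modified={b.txt, c.txt, d.txt, e.txt, f.txt} staged={none}
After op 29 (modify a.txt): modified={a.txt, b.txt, c.txt, d.txt, e.txt, f.txt} staged={none}
Final staged set: {none} -> count=0

Answer: 0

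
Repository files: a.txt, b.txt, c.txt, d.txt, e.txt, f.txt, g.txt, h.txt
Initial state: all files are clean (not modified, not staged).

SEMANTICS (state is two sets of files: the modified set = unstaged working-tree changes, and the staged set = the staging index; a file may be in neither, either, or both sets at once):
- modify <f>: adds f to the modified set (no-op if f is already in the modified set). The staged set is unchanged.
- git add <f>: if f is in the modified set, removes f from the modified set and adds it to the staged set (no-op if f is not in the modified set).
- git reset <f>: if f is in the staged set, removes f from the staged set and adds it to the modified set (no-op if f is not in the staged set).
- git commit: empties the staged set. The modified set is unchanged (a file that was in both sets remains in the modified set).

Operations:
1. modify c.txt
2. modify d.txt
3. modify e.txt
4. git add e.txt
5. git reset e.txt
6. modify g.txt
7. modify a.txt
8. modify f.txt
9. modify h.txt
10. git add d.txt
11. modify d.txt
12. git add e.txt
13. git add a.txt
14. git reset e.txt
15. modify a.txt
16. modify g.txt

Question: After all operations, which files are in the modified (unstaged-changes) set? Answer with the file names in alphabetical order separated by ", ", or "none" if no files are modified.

Answer: a.txt, c.txt, d.txt, e.txt, f.txt, g.txt, h.txt

Derivation:
After op 1 (modify c.txt): modified={c.txt} staged={none}
After op 2 (modify d.txt): modified={c.txt, d.txt} staged={none}
After op 3 (modify e.txt): modified={c.txt, d.txt, e.txt} staged={none}
After op 4 (git add e.txt): modified={c.txt, d.txt} staged={e.txt}
After op 5 (git reset e.txt): modified={c.txt, d.txt, e.txt} staged={none}
After op 6 (modify g.txt): modified={c.txt, d.txt, e.txt, g.txt} staged={none}
After op 7 (modify a.txt): modified={a.txt, c.txt, d.txt, e.txt, g.txt} staged={none}
After op 8 (modify f.txt): modified={a.txt, c.txt, d.txt, e.txt, f.txt, g.txt} staged={none}
After op 9 (modify h.txt): modified={a.txt, c.txt, d.txt, e.txt, f.txt, g.txt, h.txt} staged={none}
After op 10 (git add d.txt): modified={a.txt, c.txt, e.txt, f.txt, g.txt, h.txt} staged={d.txt}
After op 11 (modify d.txt): modified={a.txt, c.txt, d.txt, e.txt, f.txt, g.txt, h.txt} staged={d.txt}
After op 12 (git add e.txt): modified={a.txt, c.txt, d.txt, f.txt, g.txt, h.txt} staged={d.txt, e.txt}
After op 13 (git add a.txt): modified={c.txt, d.txt, f.txt, g.txt, h.txt} staged={a.txt, d.txt, e.txt}
After op 14 (git reset e.txt): modified={c.txt, d.txt, e.txt, f.txt, g.txt, h.txt} staged={a.txt, d.txt}
After op 15 (modify a.txt): modified={a.txt, c.txt, d.txt, e.txt, f.txt, g.txt, h.txt} staged={a.txt, d.txt}
After op 16 (modify g.txt): modified={a.txt, c.txt, d.txt, e.txt, f.txt, g.txt, h.txt} staged={a.txt, d.txt}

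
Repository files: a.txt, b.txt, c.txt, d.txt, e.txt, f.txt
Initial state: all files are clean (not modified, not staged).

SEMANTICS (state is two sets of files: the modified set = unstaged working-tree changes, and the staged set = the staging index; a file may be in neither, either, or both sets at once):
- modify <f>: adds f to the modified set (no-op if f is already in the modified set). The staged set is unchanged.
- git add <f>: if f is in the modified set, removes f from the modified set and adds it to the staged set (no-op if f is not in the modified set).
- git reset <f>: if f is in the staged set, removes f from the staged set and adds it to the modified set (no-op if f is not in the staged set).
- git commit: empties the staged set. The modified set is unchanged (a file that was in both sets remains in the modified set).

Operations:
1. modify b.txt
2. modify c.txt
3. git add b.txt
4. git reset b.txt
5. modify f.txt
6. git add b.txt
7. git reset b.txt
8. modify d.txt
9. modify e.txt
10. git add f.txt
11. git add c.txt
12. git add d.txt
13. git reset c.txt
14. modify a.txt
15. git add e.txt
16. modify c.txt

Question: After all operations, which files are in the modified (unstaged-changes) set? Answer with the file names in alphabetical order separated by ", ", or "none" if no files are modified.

After op 1 (modify b.txt): modified={b.txt} staged={none}
After op 2 (modify c.txt): modified={b.txt, c.txt} staged={none}
After op 3 (git add b.txt): modified={c.txt} staged={b.txt}
After op 4 (git reset b.txt): modified={b.txt, c.txt} staged={none}
After op 5 (modify f.txt): modified={b.txt, c.txt, f.txt} staged={none}
After op 6 (git add b.txt): modified={c.txt, f.txt} staged={b.txt}
After op 7 (git reset b.txt): modified={b.txt, c.txt, f.txt} staged={none}
After op 8 (modify d.txt): modified={b.txt, c.txt, d.txt, f.txt} staged={none}
After op 9 (modify e.txt): modified={b.txt, c.txt, d.txt, e.txt, f.txt} staged={none}
After op 10 (git add f.txt): modified={b.txt, c.txt, d.txt, e.txt} staged={f.txt}
After op 11 (git add c.txt): modified={b.txt, d.txt, e.txt} staged={c.txt, f.txt}
After op 12 (git add d.txt): modified={b.txt, e.txt} staged={c.txt, d.txt, f.txt}
After op 13 (git reset c.txt): modified={b.txt, c.txt, e.txt} staged={d.txt, f.txt}
After op 14 (modify a.txt): modified={a.txt, b.txt, c.txt, e.txt} staged={d.txt, f.txt}
After op 15 (git add e.txt): modified={a.txt, b.txt, c.txt} staged={d.txt, e.txt, f.txt}
After op 16 (modify c.txt): modified={a.txt, b.txt, c.txt} staged={d.txt, e.txt, f.txt}

Answer: a.txt, b.txt, c.txt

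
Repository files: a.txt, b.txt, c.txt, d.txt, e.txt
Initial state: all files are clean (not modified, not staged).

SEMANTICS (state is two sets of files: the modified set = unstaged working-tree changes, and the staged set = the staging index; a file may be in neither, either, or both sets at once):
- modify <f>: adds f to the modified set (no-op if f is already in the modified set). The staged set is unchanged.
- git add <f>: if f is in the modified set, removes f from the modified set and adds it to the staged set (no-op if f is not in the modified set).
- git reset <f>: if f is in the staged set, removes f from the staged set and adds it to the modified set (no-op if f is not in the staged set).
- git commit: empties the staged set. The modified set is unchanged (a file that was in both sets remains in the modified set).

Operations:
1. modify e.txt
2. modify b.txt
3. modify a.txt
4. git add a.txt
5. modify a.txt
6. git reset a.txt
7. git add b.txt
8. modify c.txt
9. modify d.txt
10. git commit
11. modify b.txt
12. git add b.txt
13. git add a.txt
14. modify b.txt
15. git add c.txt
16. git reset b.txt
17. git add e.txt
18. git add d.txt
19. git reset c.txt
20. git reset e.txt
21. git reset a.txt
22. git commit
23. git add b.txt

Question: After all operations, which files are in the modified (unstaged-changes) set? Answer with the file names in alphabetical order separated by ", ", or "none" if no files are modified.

After op 1 (modify e.txt): modified={e.txt} staged={none}
After op 2 (modify b.txt): modified={b.txt, e.txt} staged={none}
After op 3 (modify a.txt): modified={a.txt, b.txt, e.txt} staged={none}
After op 4 (git add a.txt): modified={b.txt, e.txt} staged={a.txt}
After op 5 (modify a.txt): modified={a.txt, b.txt, e.txt} staged={a.txt}
After op 6 (git reset a.txt): modified={a.txt, b.txt, e.txt} staged={none}
After op 7 (git add b.txt): modified={a.txt, e.txt} staged={b.txt}
After op 8 (modify c.txt): modified={a.txt, c.txt, e.txt} staged={b.txt}
After op 9 (modify d.txt): modified={a.txt, c.txt, d.txt, e.txt} staged={b.txt}
After op 10 (git commit): modified={a.txt, c.txt, d.txt, e.txt} staged={none}
After op 11 (modify b.txt): modified={a.txt, b.txt, c.txt, d.txt, e.txt} staged={none}
After op 12 (git add b.txt): modified={a.txt, c.txt, d.txt, e.txt} staged={b.txt}
After op 13 (git add a.txt): modified={c.txt, d.txt, e.txt} staged={a.txt, b.txt}
After op 14 (modify b.txt): modified={b.txt, c.txt, d.txt, e.txt} staged={a.txt, b.txt}
After op 15 (git add c.txt): modified={b.txt, d.txt, e.txt} staged={a.txt, b.txt, c.txt}
After op 16 (git reset b.txt): modified={b.txt, d.txt, e.txt} staged={a.txt, c.txt}
After op 17 (git add e.txt): modified={b.txt, d.txt} staged={a.txt, c.txt, e.txt}
After op 18 (git add d.txt): modified={b.txt} staged={a.txt, c.txt, d.txt, e.txt}
After op 19 (git reset c.txt): modified={b.txt, c.txt} staged={a.txt, d.txt, e.txt}
After op 20 (git reset e.txt): modified={b.txt, c.txt, e.txt} staged={a.txt, d.txt}
After op 21 (git reset a.txt): modified={a.txt, b.txt, c.txt, e.txt} staged={d.txt}
After op 22 (git commit): modified={a.txt, b.txt, c.txt, e.txt} staged={none}
After op 23 (git add b.txt): modified={a.txt, c.txt, e.txt} staged={b.txt}

Answer: a.txt, c.txt, e.txt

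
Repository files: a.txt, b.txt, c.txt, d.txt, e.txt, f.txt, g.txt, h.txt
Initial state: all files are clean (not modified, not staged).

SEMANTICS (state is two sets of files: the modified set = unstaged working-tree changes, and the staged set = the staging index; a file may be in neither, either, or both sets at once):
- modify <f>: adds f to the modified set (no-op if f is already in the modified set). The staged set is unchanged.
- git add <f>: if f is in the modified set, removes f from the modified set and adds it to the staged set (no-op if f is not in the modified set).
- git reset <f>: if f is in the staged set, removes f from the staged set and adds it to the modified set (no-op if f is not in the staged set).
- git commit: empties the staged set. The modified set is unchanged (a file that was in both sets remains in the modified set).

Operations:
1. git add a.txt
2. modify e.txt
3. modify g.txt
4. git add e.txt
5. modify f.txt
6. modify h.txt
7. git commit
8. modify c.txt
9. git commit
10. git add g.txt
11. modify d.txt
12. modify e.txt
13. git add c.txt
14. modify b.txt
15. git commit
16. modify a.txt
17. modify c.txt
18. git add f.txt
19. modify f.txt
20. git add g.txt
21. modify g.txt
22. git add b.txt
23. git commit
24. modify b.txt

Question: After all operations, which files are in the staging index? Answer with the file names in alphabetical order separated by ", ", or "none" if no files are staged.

Answer: none

Derivation:
After op 1 (git add a.txt): modified={none} staged={none}
After op 2 (modify e.txt): modified={e.txt} staged={none}
After op 3 (modify g.txt): modified={e.txt, g.txt} staged={none}
After op 4 (git add e.txt): modified={g.txt} staged={e.txt}
After op 5 (modify f.txt): modified={f.txt, g.txt} staged={e.txt}
After op 6 (modify h.txt): modified={f.txt, g.txt, h.txt} staged={e.txt}
After op 7 (git commit): modified={f.txt, g.txt, h.txt} staged={none}
After op 8 (modify c.txt): modified={c.txt, f.txt, g.txt, h.txt} staged={none}
After op 9 (git commit): modified={c.txt, f.txt, g.txt, h.txt} staged={none}
After op 10 (git add g.txt): modified={c.txt, f.txt, h.txt} staged={g.txt}
After op 11 (modify d.txt): modified={c.txt, d.txt, f.txt, h.txt} staged={g.txt}
After op 12 (modify e.txt): modified={c.txt, d.txt, e.txt, f.txt, h.txt} staged={g.txt}
After op 13 (git add c.txt): modified={d.txt, e.txt, f.txt, h.txt} staged={c.txt, g.txt}
After op 14 (modify b.txt): modified={b.txt, d.txt, e.txt, f.txt, h.txt} staged={c.txt, g.txt}
After op 15 (git commit): modified={b.txt, d.txt, e.txt, f.txt, h.txt} staged={none}
After op 16 (modify a.txt): modified={a.txt, b.txt, d.txt, e.txt, f.txt, h.txt} staged={none}
After op 17 (modify c.txt): modified={a.txt, b.txt, c.txt, d.txt, e.txt, f.txt, h.txt} staged={none}
After op 18 (git add f.txt): modified={a.txt, b.txt, c.txt, d.txt, e.txt, h.txt} staged={f.txt}
After op 19 (modify f.txt): modified={a.txt, b.txt, c.txt, d.txt, e.txt, f.txt, h.txt} staged={f.txt}
After op 20 (git add g.txt): modified={a.txt, b.txt, c.txt, d.txt, e.txt, f.txt, h.txt} staged={f.txt}
After op 21 (modify g.txt): modified={a.txt, b.txt, c.txt, d.txt, e.txt, f.txt, g.txt, h.txt} staged={f.txt}
After op 22 (git add b.txt): modified={a.txt, c.txt, d.txt, e.txt, f.txt, g.txt, h.txt} staged={b.txt, f.txt}
After op 23 (git commit): modified={a.txt, c.txt, d.txt, e.txt, f.txt, g.txt, h.txt} staged={none}
After op 24 (modify b.txt): modified={a.txt, b.txt, c.txt, d.txt, e.txt, f.txt, g.txt, h.txt} staged={none}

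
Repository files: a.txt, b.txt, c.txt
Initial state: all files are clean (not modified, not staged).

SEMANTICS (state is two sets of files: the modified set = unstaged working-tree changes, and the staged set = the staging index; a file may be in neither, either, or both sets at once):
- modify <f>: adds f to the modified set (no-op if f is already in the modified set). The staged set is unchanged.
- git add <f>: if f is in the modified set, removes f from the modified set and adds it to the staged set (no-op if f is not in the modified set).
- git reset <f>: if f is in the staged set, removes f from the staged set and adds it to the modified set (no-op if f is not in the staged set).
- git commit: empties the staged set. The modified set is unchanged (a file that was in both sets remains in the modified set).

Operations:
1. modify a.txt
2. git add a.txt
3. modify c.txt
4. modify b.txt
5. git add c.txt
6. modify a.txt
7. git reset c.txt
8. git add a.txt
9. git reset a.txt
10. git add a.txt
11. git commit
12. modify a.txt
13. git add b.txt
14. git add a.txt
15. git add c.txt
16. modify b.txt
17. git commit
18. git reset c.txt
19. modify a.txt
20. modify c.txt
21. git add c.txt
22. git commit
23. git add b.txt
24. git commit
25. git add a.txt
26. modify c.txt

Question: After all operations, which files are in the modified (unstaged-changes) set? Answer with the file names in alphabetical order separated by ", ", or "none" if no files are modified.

After op 1 (modify a.txt): modified={a.txt} staged={none}
After op 2 (git add a.txt): modified={none} staged={a.txt}
After op 3 (modify c.txt): modified={c.txt} staged={a.txt}
After op 4 (modify b.txt): modified={b.txt, c.txt} staged={a.txt}
After op 5 (git add c.txt): modified={b.txt} staged={a.txt, c.txt}
After op 6 (modify a.txt): modified={a.txt, b.txt} staged={a.txt, c.txt}
After op 7 (git reset c.txt): modified={a.txt, b.txt, c.txt} staged={a.txt}
After op 8 (git add a.txt): modified={b.txt, c.txt} staged={a.txt}
After op 9 (git reset a.txt): modified={a.txt, b.txt, c.txt} staged={none}
After op 10 (git add a.txt): modified={b.txt, c.txt} staged={a.txt}
After op 11 (git commit): modified={b.txt, c.txt} staged={none}
After op 12 (modify a.txt): modified={a.txt, b.txt, c.txt} staged={none}
After op 13 (git add b.txt): modified={a.txt, c.txt} staged={b.txt}
After op 14 (git add a.txt): modified={c.txt} staged={a.txt, b.txt}
After op 15 (git add c.txt): modified={none} staged={a.txt, b.txt, c.txt}
After op 16 (modify b.txt): modified={b.txt} staged={a.txt, b.txt, c.txt}
After op 17 (git commit): modified={b.txt} staged={none}
After op 18 (git reset c.txt): modified={b.txt} staged={none}
After op 19 (modify a.txt): modified={a.txt, b.txt} staged={none}
After op 20 (modify c.txt): modified={a.txt, b.txt, c.txt} staged={none}
After op 21 (git add c.txt): modified={a.txt, b.txt} staged={c.txt}
After op 22 (git commit): modified={a.txt, b.txt} staged={none}
After op 23 (git add b.txt): modified={a.txt} staged={b.txt}
After op 24 (git commit): modified={a.txt} staged={none}
After op 25 (git add a.txt): modified={none} staged={a.txt}
After op 26 (modify c.txt): modified={c.txt} staged={a.txt}

Answer: c.txt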